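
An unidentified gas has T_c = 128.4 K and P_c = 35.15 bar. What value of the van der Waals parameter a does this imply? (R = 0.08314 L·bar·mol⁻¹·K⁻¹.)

From T_c = 8a/(27Rb) and P_c = a/(27b²): a = 27 R² T_c²/(64 P_c).
a = 27×(0.08314)²×(128.4)²/(64×35.15) = 3076.9/2249.6 = 1.368 L²·bar/mol²

a ≈ 1.368 L²·bar/mol²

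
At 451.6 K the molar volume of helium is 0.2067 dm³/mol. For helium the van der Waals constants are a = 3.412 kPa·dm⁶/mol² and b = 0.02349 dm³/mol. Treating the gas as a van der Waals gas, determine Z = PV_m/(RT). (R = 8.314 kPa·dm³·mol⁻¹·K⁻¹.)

Z ≈ 1.124

P = RT/(V_m − b) − a/V_m² = (8.314)(451.6)/(0.2067 − 0.02349) − 3.412/(0.2067)²
  = 3754.6/0.18321 − 79.860 = 20493 − 79.860 = 20413 kPa
Z = PV_m/(RT) = (20413)(0.2067)/((8.314)(451.6)) = 4219.4/3754.6 = 1.124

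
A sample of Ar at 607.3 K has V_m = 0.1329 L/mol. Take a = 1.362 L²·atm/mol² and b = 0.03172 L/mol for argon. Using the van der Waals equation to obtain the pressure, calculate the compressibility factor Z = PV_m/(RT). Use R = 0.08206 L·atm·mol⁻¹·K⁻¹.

Z ≈ 1.108

P = RT/(V_m − b) − a/V_m² = (0.08206)(607.3)/(0.1329 − 0.03172) − 1.362/(0.1329)²
  = 49.835/0.10118 − 77.113 = 492.54 − 77.113 = 415.43 atm
Z = PV_m/(RT) = (415.43)(0.1329)/((0.08206)(607.3)) = 55.211/49.835 = 1.108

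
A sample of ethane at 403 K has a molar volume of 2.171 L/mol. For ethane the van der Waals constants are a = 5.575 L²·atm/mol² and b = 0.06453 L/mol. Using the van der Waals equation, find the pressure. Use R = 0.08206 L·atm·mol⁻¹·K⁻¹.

P ≈ 14.52 atm

P = RT/(V_m − b) − a/V_m²
RT/(V_m − b) = (0.08206)(403)/(2.171 − 0.06453) = 33.070/2.1065 = 15.699 atm
a/V_m² = 5.575/(2.171)² = 1.1828 atm
P = 15.699 − 1.1828 = 14.52 atm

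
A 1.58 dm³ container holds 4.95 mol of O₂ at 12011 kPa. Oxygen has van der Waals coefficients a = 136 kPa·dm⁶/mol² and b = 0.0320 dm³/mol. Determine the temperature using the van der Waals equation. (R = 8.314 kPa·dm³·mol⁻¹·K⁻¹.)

T = (P + a n²/V²)(V − nb)/(nR)
P + a n²/V² = 12011 + (136)(4.95)²/(1.58)² = 13346 kPa
V − nb = 1.58 − (4.95)(0.0320) = 1.4216 dm³
T = (13346)(1.4216)/((4.95)(8.314)) = 461.0 K

T ≈ 461.0 K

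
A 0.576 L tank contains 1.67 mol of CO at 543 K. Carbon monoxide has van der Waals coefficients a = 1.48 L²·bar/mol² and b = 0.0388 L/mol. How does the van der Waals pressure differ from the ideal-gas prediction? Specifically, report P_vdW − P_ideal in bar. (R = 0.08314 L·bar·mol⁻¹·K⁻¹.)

Ideal: P_ideal = nRT/V = (1.67)(0.08314)(543)/0.576 = 130.889 bar
vdW: P = nRT/(V − nb) − a n²/V² = 75.3922/0.511204 − 4.12757/0.331776 = 147.480 − 12.4408 = 135.039 bar
ΔP = 135.039 − 130.889 = 4.15 bar

ΔP ≈ 4.15 bar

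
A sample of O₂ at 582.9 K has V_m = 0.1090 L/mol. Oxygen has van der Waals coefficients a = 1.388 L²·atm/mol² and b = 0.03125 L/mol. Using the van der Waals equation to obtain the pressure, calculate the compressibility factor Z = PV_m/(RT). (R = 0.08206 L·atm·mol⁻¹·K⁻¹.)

Z ≈ 1.136

P = RT/(V_m − b) − a/V_m² = (0.08206)(582.9)/(0.1090 − 0.03125) − 1.388/(0.1090)²
  = 47.833/0.077750 − 116.83 = 615.22 − 116.83 = 498.39 atm
Z = PV_m/(RT) = (498.39)(0.1090)/((0.08206)(582.9)) = 54.325/47.833 = 1.136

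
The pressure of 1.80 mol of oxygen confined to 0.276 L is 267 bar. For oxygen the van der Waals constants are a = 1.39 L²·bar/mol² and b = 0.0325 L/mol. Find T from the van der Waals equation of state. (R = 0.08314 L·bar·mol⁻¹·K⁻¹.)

T ≈ 474.0 K

T = (P + a n²/V²)(V − nb)/(nR)
P + a n²/V² = 267 + (1.39)(1.80)²/(0.276)² = 326.12 bar
V − nb = 0.276 − (1.80)(0.0325) = 0.21750 L
T = (326.12)(0.21750)/((1.80)(0.08314)) = 474.0 K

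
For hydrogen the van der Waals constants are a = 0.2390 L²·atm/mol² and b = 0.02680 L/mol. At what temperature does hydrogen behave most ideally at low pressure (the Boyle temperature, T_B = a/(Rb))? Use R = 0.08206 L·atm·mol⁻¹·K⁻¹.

For a van der Waals gas the second virial coefficient B₂ = b − a/(RT) vanishes at T_B = a/(Rb).
T_B = 0.2390/(0.08206×0.02680) = 0.2390/0.0021992 = 108.7 K

T_B ≈ 108.7 K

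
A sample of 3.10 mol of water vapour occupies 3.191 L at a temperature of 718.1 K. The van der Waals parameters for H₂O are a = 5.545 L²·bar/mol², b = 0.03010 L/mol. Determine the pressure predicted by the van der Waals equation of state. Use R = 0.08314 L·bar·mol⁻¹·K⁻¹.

P ≈ 54.51 bar

P = nRT/(V − nb) − a n²/V²
nRT/(V − nb) = (3.10)(0.08314)(718.1)/(3.191 − 3.10×0.03010) = 185.08/3.0977 = 59.748 bar
a n²/V² = (5.545)(3.10)²/(3.191)² = 5.2332 bar
P = 59.748 − 5.2332 = 54.51 bar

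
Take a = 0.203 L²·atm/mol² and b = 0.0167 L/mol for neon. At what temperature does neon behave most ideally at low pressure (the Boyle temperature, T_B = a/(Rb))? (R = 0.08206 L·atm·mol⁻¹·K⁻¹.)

T_B ≈ 148.1 K

For a van der Waals gas the second virial coefficient B₂ = b − a/(RT) vanishes at T_B = a/(Rb).
T_B = 0.203/(0.08206×0.0167) = 0.203/0.0013704 = 148.1 K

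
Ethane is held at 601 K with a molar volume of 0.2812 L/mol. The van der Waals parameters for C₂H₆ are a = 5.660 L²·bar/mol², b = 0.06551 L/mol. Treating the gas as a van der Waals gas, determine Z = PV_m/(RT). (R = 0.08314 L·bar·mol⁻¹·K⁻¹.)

Z ≈ 0.9009

P = RT/(V_m − b) − a/V_m² = (0.08314)(601)/(0.2812 − 0.06551) − 5.660/(0.2812)²
  = 49.967/0.21569 − 71.579 = 231.66 − 71.579 = 160.08 bar
Z = PV_m/(RT) = (160.08)(0.2812)/((0.08314)(601)) = 45.014/49.967 = 0.9009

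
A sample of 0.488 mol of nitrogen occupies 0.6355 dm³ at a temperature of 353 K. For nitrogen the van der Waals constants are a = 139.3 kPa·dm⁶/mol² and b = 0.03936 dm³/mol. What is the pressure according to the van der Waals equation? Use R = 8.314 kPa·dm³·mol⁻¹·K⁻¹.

P ≈ 2242 kPa

P = nRT/(V − nb) − a n²/V²
nRT/(V − nb) = (0.488)(8.314)(353)/(0.6355 − 0.488×0.03936) = 1432.2/0.61629 = 2323.9 kPa
a n²/V² = (139.3)(0.488)²/(0.6355)² = 82.141 kPa
P = 2323.9 − 82.141 = 2242 kPa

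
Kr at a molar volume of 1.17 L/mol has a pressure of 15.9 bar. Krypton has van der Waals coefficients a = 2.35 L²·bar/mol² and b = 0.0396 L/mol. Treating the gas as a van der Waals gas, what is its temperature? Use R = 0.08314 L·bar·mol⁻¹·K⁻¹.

T ≈ 239.5 K

T = (P + a/V_m²)(V_m − b)/R
P + a/V_m² = 15.9 + 2.35/(1.17)² = 17.617 bar
V_m − b = 1.17 − 0.0396 = 1.1304 L/mol
T = (17.617)(1.1304)/0.08314 = 239.5 K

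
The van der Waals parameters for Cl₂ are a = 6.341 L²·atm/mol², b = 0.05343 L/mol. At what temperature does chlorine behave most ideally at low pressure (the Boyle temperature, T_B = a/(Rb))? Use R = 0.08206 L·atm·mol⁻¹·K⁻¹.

T_B ≈ 1446 K

For a van der Waals gas the second virial coefficient B₂ = b − a/(RT) vanishes at T_B = a/(Rb).
T_B = 6.341/(0.08206×0.05343) = 6.341/0.0043845 = 1446 K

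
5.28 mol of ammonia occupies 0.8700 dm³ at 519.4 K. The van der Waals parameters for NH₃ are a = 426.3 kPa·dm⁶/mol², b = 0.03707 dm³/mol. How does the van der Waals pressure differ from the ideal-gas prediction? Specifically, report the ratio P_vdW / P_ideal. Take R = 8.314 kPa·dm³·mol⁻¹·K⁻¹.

P_vdW / P_ideal ≈ 0.6912

Ideal: P_ideal = nRT/V = (5.28)(8.314)(519.4)/0.8700 = 26207.6 kPa
vdW: P = nRT/(V − nb) − a n²/V² = 22800.6/0.674270 − 11884.6/0.756900 = 33815.2 − 15701.7 = 18113.5 kPa
Ratio = 18113.5/26207.6 = 0.6912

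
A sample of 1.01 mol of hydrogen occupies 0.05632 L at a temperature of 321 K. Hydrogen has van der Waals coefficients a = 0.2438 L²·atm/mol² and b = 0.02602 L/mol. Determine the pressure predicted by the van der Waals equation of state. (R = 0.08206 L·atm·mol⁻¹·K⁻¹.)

P = nRT/(V − nb) − a n²/V²
nRT/(V − nb) = (1.01)(0.08206)(321)/(0.05632 − 1.01×0.02602) = 26.605/0.030040 = 885.65 atm
a n²/V² = (0.2438)(1.01)²/(0.05632)² = 78.406 atm
P = 885.65 − 78.406 = 807.2 atm

P ≈ 807.2 atm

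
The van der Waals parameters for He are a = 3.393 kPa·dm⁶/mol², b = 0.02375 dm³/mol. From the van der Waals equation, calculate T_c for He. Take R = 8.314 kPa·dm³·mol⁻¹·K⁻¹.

T_c ≈ 5.091 K

For a van der Waals gas, T_c = 8a/(27Rb).
T_c = 8×3.393/(27×8.314×0.02375) = 27.144/5.3314 = 5.091 K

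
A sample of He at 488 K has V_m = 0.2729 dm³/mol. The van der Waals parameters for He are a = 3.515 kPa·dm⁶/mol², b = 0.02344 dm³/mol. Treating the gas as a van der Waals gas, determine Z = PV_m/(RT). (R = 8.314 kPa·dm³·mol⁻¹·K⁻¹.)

P = RT/(V_m − b) − a/V_m² = (8.314)(488)/(0.2729 − 0.02344) − 3.515/(0.2729)²
  = 4057.2/0.24946 − 47.197 = 16264 − 47.197 = 16217 kPa
Z = PV_m/(RT) = (16217)(0.2729)/((8.314)(488)) = 4425.6/4057.2 = 1.091

Z ≈ 1.091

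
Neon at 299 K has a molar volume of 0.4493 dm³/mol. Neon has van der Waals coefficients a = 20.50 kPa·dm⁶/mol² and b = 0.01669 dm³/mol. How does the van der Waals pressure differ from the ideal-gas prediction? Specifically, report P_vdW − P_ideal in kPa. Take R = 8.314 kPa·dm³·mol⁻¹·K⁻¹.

Ideal: P_ideal = RT/V_m = (8.314)(299)/0.4493 = 5532.80 kPa
vdW: P = RT/(V_m − b) − a/V_m² = 2485.89/0.432610 − 20.50/0.201870 = 5746.26 − 101.551 = 5644.71 kPa
ΔP = 5644.71 − 5532.80 = 111.9 kPa

ΔP ≈ 111.9 kPa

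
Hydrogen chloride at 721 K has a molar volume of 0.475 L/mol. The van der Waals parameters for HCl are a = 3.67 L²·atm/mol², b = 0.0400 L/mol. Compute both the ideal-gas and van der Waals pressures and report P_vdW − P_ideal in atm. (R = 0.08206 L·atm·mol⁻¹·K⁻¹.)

ΔP ≈ -4.81 atm

Ideal: P_ideal = RT/V_m = (0.08206)(721)/0.475 = 124.558 atm
vdW: P = RT/(V_m − b) − a/V_m² = 59.1653/0.435000 − 3.67/0.225625 = 136.012 − 16.2659 = 119.746 atm
ΔP = 119.746 − 124.558 = -4.81 atm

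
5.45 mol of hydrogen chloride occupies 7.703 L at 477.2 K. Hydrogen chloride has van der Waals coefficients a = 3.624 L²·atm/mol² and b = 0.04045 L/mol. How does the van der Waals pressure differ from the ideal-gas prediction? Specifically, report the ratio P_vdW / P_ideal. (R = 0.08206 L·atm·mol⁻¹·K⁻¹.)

Ideal: P_ideal = nRT/V = (5.45)(0.08206)(477.2)/7.703 = 27.7057 atm
vdW: P = nRT/(V − nb) − a n²/V² = 213.417/7.48255 − 107.642/59.3362 = 28.5220 − 1.81410 = 26.7079 atm
Ratio = 26.7079/27.7057 = 0.9640

P_vdW / P_ideal ≈ 0.9640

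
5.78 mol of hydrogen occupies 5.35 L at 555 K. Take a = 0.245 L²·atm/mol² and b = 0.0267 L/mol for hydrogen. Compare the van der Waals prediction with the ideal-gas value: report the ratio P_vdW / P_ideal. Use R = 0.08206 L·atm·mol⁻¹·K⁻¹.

Ideal: P_ideal = nRT/V = (5.78)(0.08206)(555)/5.35 = 49.2038 atm
vdW: P = nRT/(V − nb) − a n²/V² = 263.240/5.19567 − 8.18506/28.6225 = 50.6653 − 0.285966 = 50.3793 atm
Ratio = 50.3793/49.2038 = 1.024

P_vdW / P_ideal ≈ 1.024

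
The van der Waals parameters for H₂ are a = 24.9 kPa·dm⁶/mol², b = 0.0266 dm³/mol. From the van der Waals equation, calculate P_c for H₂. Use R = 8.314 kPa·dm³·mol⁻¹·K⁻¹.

P_c ≈ 1303 kPa

For a van der Waals gas, P_c = a/(27b²).
P_c = 24.9/(27×(0.0266)²) = 24.9/0.019104 = 1303 kPa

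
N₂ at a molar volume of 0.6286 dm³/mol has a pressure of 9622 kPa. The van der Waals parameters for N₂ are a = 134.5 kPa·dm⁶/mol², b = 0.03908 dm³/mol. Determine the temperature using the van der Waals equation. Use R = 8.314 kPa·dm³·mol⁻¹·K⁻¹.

T ≈ 706.4 K

T = (P + a/V_m²)(V_m − b)/R
P + a/V_m² = 9622 + 134.5/(0.6286)² = 9962.4 kPa
V_m − b = 0.6286 − 0.03908 = 0.58952 dm³/mol
T = (9962.4)(0.58952)/8.314 = 706.4 K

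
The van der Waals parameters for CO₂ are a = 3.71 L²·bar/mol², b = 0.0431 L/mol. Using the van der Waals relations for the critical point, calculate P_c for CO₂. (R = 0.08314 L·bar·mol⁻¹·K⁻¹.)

For a van der Waals gas, P_c = a/(27b²).
P_c = 3.71/(27×(0.0431)²) = 3.71/0.050155 = 73.97 bar

P_c ≈ 73.97 bar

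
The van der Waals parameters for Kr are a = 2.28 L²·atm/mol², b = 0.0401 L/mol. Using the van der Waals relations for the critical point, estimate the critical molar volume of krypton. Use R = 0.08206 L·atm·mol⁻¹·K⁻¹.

V_m,c ≈ 0.1203 L/mol

For a van der Waals gas, V_m,c = 3b.
V_m,c = 3×0.0401 = 0.1203 L/mol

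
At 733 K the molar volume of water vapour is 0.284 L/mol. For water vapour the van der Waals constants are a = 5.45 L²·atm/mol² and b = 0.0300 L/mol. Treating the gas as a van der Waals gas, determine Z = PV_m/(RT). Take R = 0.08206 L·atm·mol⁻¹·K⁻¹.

Z ≈ 0.7991

P = RT/(V_m − b) − a/V_m² = (0.08206)(733)/(0.284 − 0.0300) − 5.45/(0.284)²
  = 60.150/0.25400 − 67.571 = 236.81 − 67.571 = 169.24 atm
Z = PV_m/(RT) = (169.24)(0.284)/((0.08206)(733)) = 48.064/60.150 = 0.7991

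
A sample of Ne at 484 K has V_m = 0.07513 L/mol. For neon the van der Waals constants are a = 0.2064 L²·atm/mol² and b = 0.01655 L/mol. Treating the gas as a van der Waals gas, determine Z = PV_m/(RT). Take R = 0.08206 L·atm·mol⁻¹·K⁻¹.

Z ≈ 1.213

P = RT/(V_m − b) − a/V_m² = (0.08206)(484)/(0.07513 − 0.01655) − 0.2064/(0.07513)²
  = 39.717/0.058580 − 36.566 = 678.00 − 36.566 = 641.43 atm
Z = PV_m/(RT) = (641.43)(0.07513)/((0.08206)(484)) = 48.191/39.717 = 1.213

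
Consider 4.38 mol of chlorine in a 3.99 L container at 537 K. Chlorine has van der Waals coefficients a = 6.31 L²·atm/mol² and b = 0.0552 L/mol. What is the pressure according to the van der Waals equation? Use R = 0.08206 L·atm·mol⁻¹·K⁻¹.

P = nRT/(V − nb) − a n²/V²
nRT/(V − nb) = (4.38)(0.08206)(537)/(3.99 − 4.38×0.0552) = 193.01/3.7482 = 51.494 atm
a n²/V² = (6.31)(4.38)²/(3.99)² = 7.6038 atm
P = 51.494 − 7.6038 = 43.89 atm

P ≈ 43.89 atm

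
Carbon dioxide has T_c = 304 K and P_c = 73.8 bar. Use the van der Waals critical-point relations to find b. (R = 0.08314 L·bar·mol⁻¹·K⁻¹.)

From T_c = 8a/(27Rb) and P_c = a/(27b²): b = R T_c/(8 P_c).
b = (0.08314)(304)/(8×73.8) = 25.275/590.40 = 0.04281 L/mol

b ≈ 0.04281 L/mol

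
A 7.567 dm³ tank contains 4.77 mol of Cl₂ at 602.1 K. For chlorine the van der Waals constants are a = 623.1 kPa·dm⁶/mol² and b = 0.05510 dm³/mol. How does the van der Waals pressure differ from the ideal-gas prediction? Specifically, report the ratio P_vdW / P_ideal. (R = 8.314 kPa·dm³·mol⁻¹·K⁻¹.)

Ideal: P_ideal = nRT/V = (4.77)(8.314)(602.1)/7.567 = 3155.54 kPa
vdW: P = nRT/(V − nb) − a n²/V² = 23877.9/7.30417 − 14177.3/57.2595 = 3269.08 − 247.597 = 3021.48 kPa
Ratio = 3021.48/3155.54 = 0.9575

P_vdW / P_ideal ≈ 0.9575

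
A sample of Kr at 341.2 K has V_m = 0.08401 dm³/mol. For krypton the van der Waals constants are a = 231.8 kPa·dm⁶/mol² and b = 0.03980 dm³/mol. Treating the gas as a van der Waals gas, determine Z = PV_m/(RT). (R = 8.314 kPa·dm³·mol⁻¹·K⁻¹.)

P = RT/(V_m − b) − a/V_m² = (8.314)(341.2)/(0.08401 − 0.03980) − 231.8/(0.08401)²
  = 2836.7/0.044210 − 32844 = 64164 − 32844 = 31320 kPa
Z = PV_m/(RT) = (31320)(0.08401)/((8.314)(341.2)) = 2631.2/2836.7 = 0.9276

Z ≈ 0.9276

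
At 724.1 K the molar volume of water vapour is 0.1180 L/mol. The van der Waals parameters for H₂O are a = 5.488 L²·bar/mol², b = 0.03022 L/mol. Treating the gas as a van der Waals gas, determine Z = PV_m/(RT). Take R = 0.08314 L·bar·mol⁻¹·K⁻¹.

Z ≈ 0.5717

P = RT/(V_m − b) − a/V_m² = (0.08314)(724.1)/(0.1180 − 0.03022) − 5.488/(0.1180)²
  = 60.202/0.087780 − 394.14 = 685.83 − 394.14 = 291.69 bar
Z = PV_m/(RT) = (291.69)(0.1180)/((0.08314)(724.1)) = 34.419/60.202 = 0.5717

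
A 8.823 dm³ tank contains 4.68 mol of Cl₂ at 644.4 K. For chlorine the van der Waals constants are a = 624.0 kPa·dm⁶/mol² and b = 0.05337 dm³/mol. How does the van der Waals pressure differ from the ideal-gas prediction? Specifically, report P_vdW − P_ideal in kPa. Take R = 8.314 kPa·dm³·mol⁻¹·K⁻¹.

Ideal: P_ideal = nRT/V = (4.68)(8.314)(644.4)/8.823 = 2841.81 kPa
vdW: P = nRT/(V − nb) − a n²/V² = 25073.3/8.57323 − 13667.1/77.8453 = 2924.60 − 175.567 = 2749.03 kPa
ΔP = 2749.03 − 2841.81 = -92.8 kPa

ΔP ≈ -92.8 kPa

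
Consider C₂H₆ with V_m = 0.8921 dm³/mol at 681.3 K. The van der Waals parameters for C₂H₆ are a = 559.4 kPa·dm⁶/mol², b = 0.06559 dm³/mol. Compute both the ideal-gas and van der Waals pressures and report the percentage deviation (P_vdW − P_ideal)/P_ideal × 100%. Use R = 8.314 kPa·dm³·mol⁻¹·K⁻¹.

Ideal: P_ideal = RT/V_m = (8.314)(681.3)/0.8921 = 6349.43 kPa
vdW: P = RT/(V_m − b) − a/V_m² = 5664.33/0.826510 − 559.4/0.795842 = 6853.31 − 702.903 = 6150.41 kPa
% deviation = (6150.41 − 6349.43)/6349.43 × 100% = -3.13%

-3.13 %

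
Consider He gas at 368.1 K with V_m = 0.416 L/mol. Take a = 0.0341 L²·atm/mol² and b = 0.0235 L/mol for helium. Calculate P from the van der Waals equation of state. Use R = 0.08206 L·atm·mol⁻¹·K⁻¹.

P ≈ 76.76 atm

P = RT/(V_m − b) − a/V_m²
RT/(V_m − b) = (0.08206)(368.1)/(0.416 − 0.0235) = 30.206/0.39250 = 76.958 atm
a/V_m² = 0.0341/(0.416)² = 0.19705 atm
P = 76.958 − 0.19705 = 76.76 atm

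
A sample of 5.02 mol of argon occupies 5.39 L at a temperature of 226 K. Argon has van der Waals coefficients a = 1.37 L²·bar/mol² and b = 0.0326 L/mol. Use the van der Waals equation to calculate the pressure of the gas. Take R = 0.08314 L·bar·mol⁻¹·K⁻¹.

P = nRT/(V − nb) − a n²/V²
nRT/(V − nb) = (5.02)(0.08314)(226)/(5.39 − 5.02×0.0326) = 94.324/5.2263 = 18.048 bar
a n²/V² = (1.37)(5.02)²/(5.39)² = 1.1884 bar
P = 18.048 − 1.1884 = 16.86 bar

P ≈ 16.86 bar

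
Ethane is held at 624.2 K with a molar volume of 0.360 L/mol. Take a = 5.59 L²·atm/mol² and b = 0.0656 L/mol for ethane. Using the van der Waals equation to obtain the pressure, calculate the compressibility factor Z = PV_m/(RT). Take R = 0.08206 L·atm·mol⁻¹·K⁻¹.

P = RT/(V_m − b) − a/V_m² = (0.08206)(624.2)/(0.360 − 0.0656) − 5.59/(0.360)²
  = 51.222/0.29440 − 43.133 = 173.99 − 43.133 = 130.86 atm
Z = PV_m/(RT) = (130.86)(0.360)/((0.08206)(624.2)) = 47.110/51.222 = 0.9197

Z ≈ 0.9197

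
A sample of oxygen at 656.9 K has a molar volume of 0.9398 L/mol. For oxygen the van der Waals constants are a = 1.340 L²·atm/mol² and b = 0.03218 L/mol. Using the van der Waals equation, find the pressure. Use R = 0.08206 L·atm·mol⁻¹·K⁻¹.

P ≈ 57.87 atm

P = RT/(V_m − b) − a/V_m²
RT/(V_m − b) = (0.08206)(656.9)/(0.9398 − 0.03218) = 53.905/0.90762 = 59.392 atm
a/V_m² = 1.340/(0.9398)² = 1.5172 atm
P = 59.392 − 1.5172 = 57.87 atm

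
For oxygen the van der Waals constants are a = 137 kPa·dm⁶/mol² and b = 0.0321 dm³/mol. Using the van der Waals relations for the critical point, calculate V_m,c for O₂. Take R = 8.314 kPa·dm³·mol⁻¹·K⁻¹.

V_m,c ≈ 0.09630 dm³/mol

For a van der Waals gas, V_m,c = 3b.
V_m,c = 3×0.0321 = 0.09630 dm³/mol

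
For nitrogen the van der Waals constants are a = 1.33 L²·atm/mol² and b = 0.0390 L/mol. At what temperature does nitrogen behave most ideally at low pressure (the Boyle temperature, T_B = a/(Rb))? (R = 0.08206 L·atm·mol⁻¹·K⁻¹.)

For a van der Waals gas the second virial coefficient B₂ = b − a/(RT) vanishes at T_B = a/(Rb).
T_B = 1.33/(0.08206×0.0390) = 1.33/0.0032003 = 415.6 K

T_B ≈ 415.6 K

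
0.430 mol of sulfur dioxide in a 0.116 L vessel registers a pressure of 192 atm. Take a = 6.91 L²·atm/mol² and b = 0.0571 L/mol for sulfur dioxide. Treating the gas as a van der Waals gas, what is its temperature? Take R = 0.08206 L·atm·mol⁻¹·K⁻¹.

T = (P + a n²/V²)(V − nb)/(nR)
P + a n²/V² = 192 + (6.91)(0.430)²/(0.116)² = 286.95 atm
V − nb = 0.116 − (0.430)(0.0571) = 0.091447 L
T = (286.95)(0.091447)/((0.430)(0.08206)) = 743.7 K

T ≈ 743.7 K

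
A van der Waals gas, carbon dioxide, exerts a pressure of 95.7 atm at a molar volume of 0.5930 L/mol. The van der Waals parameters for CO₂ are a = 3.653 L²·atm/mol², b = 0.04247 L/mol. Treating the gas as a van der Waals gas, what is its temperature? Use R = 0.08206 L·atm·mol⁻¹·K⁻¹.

T ≈ 711.7 K

T = (P + a/V_m²)(V_m − b)/R
P + a/V_m² = 95.7 + 3.653/(0.5930)² = 106.09 atm
V_m − b = 0.5930 − 0.04247 = 0.55053 L/mol
T = (106.09)(0.55053)/0.08206 = 711.7 K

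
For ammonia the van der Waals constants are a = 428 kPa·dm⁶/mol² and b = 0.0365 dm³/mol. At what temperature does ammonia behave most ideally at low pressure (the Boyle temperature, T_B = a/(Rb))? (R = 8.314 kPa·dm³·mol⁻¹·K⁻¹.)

T_B ≈ 1410 K

For a van der Waals gas the second virial coefficient B₂ = b − a/(RT) vanishes at T_B = a/(Rb).
T_B = 428/(8.314×0.0365) = 428/0.30346 = 1410 K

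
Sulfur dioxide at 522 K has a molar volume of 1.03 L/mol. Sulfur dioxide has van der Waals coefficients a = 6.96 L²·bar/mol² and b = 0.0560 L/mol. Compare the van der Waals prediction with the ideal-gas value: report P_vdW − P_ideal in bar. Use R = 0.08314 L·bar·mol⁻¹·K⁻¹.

ΔP ≈ -4.138 bar

Ideal: P_ideal = RT/V_m = (0.08314)(522)/1.03 = 42.1350 bar
vdW: P = RT/(V_m − b) − a/V_m² = 43.3991/0.974000 − 6.96/1.06090 = 44.5576 − 6.56047 = 37.9971 bar
ΔP = 37.9971 − 42.1350 = -4.138 bar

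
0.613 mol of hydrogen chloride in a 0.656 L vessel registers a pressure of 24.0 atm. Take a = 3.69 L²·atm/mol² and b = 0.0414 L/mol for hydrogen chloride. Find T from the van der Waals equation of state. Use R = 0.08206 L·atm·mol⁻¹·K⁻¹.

T ≈ 341.3 K

T = (P + a n²/V²)(V − nb)/(nR)
P + a n²/V² = 24.0 + (3.69)(0.613)²/(0.656)² = 27.222 atm
V − nb = 0.656 − (0.613)(0.0414) = 0.63062 L
T = (27.222)(0.63062)/((0.613)(0.08206)) = 341.3 K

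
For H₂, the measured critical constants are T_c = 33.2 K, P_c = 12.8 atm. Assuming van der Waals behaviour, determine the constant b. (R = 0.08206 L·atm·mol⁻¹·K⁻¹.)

b ≈ 0.02661 L/mol

From T_c = 8a/(27Rb) and P_c = a/(27b²): b = R T_c/(8 P_c).
b = (0.08206)(33.2)/(8×12.8) = 2.7244/102.40 = 0.02661 L/mol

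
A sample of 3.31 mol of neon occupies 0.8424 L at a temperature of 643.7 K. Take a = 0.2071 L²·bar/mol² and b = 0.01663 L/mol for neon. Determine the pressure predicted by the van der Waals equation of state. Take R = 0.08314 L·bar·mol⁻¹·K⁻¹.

P = nRT/(V − nb) − a n²/V²
nRT/(V − nb) = (3.31)(0.08314)(643.7)/(0.8424 − 3.31×0.01663) = 177.14/0.78735 = 224.98 bar
a n²/V² = (0.2071)(3.31)²/(0.8424)² = 3.1974 bar
P = 224.98 − 3.1974 = 221.8 bar

P ≈ 221.8 bar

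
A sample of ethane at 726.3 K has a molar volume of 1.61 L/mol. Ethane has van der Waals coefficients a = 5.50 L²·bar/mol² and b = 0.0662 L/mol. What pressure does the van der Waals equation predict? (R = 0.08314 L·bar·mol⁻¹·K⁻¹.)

P = RT/(V_m − b) − a/V_m²
RT/(V_m − b) = (0.08314)(726.3)/(1.61 − 0.0662) = 60.385/1.5438 = 39.115 bar
a/V_m² = 5.50/(1.61)² = 2.1218 bar
P = 39.115 − 2.1218 = 36.99 bar

P ≈ 36.99 bar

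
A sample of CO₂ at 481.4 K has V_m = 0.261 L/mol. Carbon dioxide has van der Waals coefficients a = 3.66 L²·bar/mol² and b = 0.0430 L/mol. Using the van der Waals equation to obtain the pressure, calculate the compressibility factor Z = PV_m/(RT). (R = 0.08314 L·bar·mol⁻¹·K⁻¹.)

P = RT/(V_m − b) − a/V_m² = (0.08314)(481.4)/(0.261 − 0.0430) − 3.66/(0.261)²
  = 40.024/0.21800 − 53.728 = 183.60 − 53.728 = 129.87 bar
Z = PV_m/(RT) = (129.87)(0.261)/((0.08314)(481.4)) = 33.896/40.024 = 0.8469

Z ≈ 0.8469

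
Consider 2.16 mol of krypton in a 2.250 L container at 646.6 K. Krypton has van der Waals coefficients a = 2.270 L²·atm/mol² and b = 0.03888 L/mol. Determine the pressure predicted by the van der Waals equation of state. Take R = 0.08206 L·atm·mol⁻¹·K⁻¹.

P = nRT/(V − nb) − a n²/V²
nRT/(V − nb) = (2.16)(0.08206)(646.6)/(2.250 − 2.16×0.03888) = 114.61/2.1660 = 52.913 atm
a n²/V² = (2.270)(2.16)²/(2.250)² = 2.0920 atm
P = 52.913 − 2.0920 = 50.82 atm

P ≈ 50.82 atm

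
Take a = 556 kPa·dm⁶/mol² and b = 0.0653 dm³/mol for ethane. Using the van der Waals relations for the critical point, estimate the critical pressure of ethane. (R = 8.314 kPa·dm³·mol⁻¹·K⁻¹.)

P_c ≈ 4829 kPa

For a van der Waals gas, P_c = a/(27b²).
P_c = 556/(27×(0.0653)²) = 556/0.11513 = 4829 kPa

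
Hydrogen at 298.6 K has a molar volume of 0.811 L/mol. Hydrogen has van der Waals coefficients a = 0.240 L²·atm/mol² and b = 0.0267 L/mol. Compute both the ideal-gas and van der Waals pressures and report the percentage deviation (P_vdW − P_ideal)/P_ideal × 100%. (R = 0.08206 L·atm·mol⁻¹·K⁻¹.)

Ideal: P_ideal = RT/V_m = (0.08206)(298.6)/0.811 = 30.2135 atm
vdW: P = RT/(V_m − b) − a/V_m² = 24.5031/0.784300 − 0.240/0.657721 = 31.2420 − 0.364896 = 30.8771 atm
% deviation = (30.8771 − 30.2135)/30.2135 × 100% = 2.20%

2.20 %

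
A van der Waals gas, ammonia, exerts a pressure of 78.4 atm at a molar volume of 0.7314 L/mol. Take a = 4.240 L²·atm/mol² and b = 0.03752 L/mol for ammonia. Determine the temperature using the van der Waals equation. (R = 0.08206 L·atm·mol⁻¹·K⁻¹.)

T ≈ 730.0 K

T = (P + a/V_m²)(V_m − b)/R
P + a/V_m² = 78.4 + 4.240/(0.7314)² = 86.326 atm
V_m − b = 0.7314 − 0.03752 = 0.69388 L/mol
T = (86.326)(0.69388)/0.08206 = 730.0 K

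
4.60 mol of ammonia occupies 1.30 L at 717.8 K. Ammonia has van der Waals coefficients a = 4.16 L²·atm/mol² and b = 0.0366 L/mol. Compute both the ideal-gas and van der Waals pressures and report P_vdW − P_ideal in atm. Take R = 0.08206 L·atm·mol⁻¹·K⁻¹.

ΔP ≈ -21.08 atm

Ideal: P_ideal = nRT/V = (4.60)(0.08206)(717.8)/1.30 = 208.425 atm
vdW: P = nRT/(V − nb) − a n²/V² = 270.952/1.13164 − 88.0256/1.69000 = 239.433 − 52.0862 = 187.347 atm
ΔP = 187.347 − 208.425 = -21.08 atm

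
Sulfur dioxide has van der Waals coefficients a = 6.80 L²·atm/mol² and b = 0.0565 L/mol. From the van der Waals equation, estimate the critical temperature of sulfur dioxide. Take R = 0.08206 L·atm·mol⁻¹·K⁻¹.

T_c ≈ 434.6 K

For a van der Waals gas, T_c = 8a/(27Rb).
T_c = 8×6.80/(27×0.08206×0.0565) = 54.400/0.12518 = 434.6 K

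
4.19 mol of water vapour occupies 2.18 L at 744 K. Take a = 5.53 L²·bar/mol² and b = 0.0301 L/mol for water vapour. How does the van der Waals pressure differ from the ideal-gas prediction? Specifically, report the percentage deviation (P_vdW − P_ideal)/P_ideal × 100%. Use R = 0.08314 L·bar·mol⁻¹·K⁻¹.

-11.04 %

Ideal: P_ideal = nRT/V = (4.19)(0.08314)(744)/2.18 = 118.889 bar
vdW: P = nRT/(V − nb) − a n²/V² = 259.177/2.05388 − 97.0852/4.75240 = 126.189 − 20.4287 = 105.760 bar
% deviation = (105.760 − 118.889)/118.889 × 100% = -11.04%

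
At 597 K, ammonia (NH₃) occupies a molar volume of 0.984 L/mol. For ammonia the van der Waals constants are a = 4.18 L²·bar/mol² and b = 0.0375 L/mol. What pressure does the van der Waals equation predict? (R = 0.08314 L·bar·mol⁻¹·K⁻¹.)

P ≈ 48.12 bar

P = RT/(V_m − b) − a/V_m²
RT/(V_m − b) = (0.08314)(597)/(0.984 − 0.0375) = 49.635/0.94650 = 52.441 bar
a/V_m² = 4.18/(0.984)² = 4.3170 bar
P = 52.441 − 4.3170 = 48.12 bar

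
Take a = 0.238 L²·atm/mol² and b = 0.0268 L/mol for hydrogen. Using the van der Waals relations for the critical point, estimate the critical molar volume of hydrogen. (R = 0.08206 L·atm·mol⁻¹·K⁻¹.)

V_m,c ≈ 0.08040 L/mol

For a van der Waals gas, V_m,c = 3b.
V_m,c = 3×0.0268 = 0.08040 L/mol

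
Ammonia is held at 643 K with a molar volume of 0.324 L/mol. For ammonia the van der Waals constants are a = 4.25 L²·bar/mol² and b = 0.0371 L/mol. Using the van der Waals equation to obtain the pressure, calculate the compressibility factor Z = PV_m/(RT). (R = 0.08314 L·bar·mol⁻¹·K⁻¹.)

P = RT/(V_m − b) − a/V_m² = (0.08314)(643)/(0.324 − 0.0371) − 4.25/(0.324)²
  = 53.459/0.28690 − 40.485 = 186.33 − 40.485 = 145.85 bar
Z = PV_m/(RT) = (145.85)(0.324)/((0.08314)(643)) = 47.255/53.459 = 0.8839

Z ≈ 0.8839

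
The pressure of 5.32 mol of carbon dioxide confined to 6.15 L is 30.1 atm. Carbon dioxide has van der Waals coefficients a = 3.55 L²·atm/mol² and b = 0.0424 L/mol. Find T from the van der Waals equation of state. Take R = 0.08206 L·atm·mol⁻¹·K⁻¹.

T ≈ 444.5 K

T = (P + a n²/V²)(V − nb)/(nR)
P + a n²/V² = 30.1 + (3.55)(5.32)²/(6.15)² = 32.756 atm
V − nb = 6.15 − (5.32)(0.0424) = 5.9244 L
T = (32.756)(5.9244)/((5.32)(0.08206)) = 444.5 K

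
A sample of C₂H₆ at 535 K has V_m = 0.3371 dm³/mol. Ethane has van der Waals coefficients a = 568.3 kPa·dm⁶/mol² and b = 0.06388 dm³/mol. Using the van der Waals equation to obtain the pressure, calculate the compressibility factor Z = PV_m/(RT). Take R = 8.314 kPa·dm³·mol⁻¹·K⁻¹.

P = RT/(V_m − b) − a/V_m² = (8.314)(535)/(0.3371 − 0.06388) − 568.3/(0.3371)²
  = 4448.0/0.27322 − 5001.0 = 16280 − 5001.0 = 11279 kPa
Z = PV_m/(RT) = (11279)(0.3371)/((8.314)(535)) = 3802.2/4448.0 = 0.8548

Z ≈ 0.8548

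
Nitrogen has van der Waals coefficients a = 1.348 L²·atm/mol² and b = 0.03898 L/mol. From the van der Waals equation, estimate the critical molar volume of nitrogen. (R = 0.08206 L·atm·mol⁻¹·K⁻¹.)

V_m,c ≈ 0.1169 L/mol

For a van der Waals gas, V_m,c = 3b.
V_m,c = 3×0.03898 = 0.1169 L/mol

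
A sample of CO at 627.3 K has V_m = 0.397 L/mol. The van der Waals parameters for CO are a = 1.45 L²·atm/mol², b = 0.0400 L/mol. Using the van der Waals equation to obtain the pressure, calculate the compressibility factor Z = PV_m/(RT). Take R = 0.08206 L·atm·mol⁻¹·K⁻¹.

P = RT/(V_m − b) − a/V_m² = (0.08206)(627.3)/(0.397 − 0.0400) − 1.45/(0.397)²
  = 51.476/0.35700 − 9.2000 = 144.19 − 9.2000 = 134.99 atm
Z = PV_m/(RT) = (134.99)(0.397)/((0.08206)(627.3)) = 53.591/51.476 = 1.041

Z ≈ 1.041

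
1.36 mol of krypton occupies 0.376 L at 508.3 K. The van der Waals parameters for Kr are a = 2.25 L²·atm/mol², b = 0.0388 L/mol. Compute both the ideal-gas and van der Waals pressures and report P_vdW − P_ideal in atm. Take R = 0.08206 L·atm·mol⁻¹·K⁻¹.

ΔP ≈ -4.81 atm

Ideal: P_ideal = nRT/V = (1.36)(0.08206)(508.3)/0.376 = 150.870 atm
vdW: P = nRT/(V − nb) − a n²/V² = 56.7271/0.323232 − 4.16160/0.141376 = 175.500 − 29.4364 = 146.064 atm
ΔP = 146.064 − 150.870 = -4.81 atm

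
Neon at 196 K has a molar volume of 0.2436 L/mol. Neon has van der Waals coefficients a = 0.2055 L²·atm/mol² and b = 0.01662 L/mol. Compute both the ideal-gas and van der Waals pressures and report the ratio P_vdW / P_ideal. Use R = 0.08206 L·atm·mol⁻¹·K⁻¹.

P_vdW / P_ideal ≈ 1.021

Ideal: P_ideal = RT/V_m = (0.08206)(196)/0.2436 = 66.0253 atm
vdW: P = RT/(V_m − b) − a/V_m² = 16.0838/0.226980 − 0.2055/0.0593410 = 70.8600 − 3.46304 = 67.3970 atm
Ratio = 67.3970/66.0253 = 1.021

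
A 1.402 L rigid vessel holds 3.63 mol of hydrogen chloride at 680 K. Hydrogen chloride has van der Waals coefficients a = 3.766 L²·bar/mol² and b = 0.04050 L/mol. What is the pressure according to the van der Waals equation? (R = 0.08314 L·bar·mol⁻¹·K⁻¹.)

P ≈ 138.3 bar

P = nRT/(V − nb) − a n²/V²
nRT/(V − nb) = (3.63)(0.08314)(680)/(1.402 − 3.63×0.04050) = 205.22/1.2550 = 163.52 bar
a n²/V² = (3.766)(3.63)²/(1.402)² = 25.246 bar
P = 163.52 − 25.246 = 138.3 bar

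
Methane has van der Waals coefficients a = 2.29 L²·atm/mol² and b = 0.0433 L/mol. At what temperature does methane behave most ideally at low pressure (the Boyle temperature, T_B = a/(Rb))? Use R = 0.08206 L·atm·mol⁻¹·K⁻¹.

T_B ≈ 644.5 K

For a van der Waals gas the second virial coefficient B₂ = b − a/(RT) vanishes at T_B = a/(Rb).
T_B = 2.29/(0.08206×0.0433) = 2.29/0.0035532 = 644.5 K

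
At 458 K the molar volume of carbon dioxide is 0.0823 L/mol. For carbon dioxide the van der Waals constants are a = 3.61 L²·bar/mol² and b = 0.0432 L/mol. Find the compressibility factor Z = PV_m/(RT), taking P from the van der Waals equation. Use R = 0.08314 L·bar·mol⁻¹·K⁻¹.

P = RT/(V_m − b) − a/V_m² = (0.08314)(458)/(0.0823 − 0.0432) − 3.61/(0.0823)²
  = 38.078/0.039100 − 532.98 = 973.86 − 532.98 = 440.88 bar
Z = PV_m/(RT) = (440.88)(0.0823)/((0.08314)(458)) = 36.284/38.078 = 0.9529

Z ≈ 0.9529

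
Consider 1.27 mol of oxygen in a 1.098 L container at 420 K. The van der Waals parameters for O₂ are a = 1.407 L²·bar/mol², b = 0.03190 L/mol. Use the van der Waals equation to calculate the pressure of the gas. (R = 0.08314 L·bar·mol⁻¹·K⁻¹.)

P ≈ 40.05 bar

P = nRT/(V − nb) − a n²/V²
nRT/(V − nb) = (1.27)(0.08314)(420)/(1.098 − 1.27×0.03190) = 44.347/1.0575 = 41.936 bar
a n²/V² = (1.407)(1.27)²/(1.098)² = 1.8823 bar
P = 41.936 − 1.8823 = 40.05 bar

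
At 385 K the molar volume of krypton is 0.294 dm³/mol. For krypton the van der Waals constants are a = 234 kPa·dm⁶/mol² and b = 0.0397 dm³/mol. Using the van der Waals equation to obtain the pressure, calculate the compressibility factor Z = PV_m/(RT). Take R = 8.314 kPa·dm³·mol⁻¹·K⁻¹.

Z ≈ 0.9075

P = RT/(V_m − b) − a/V_m² = (8.314)(385)/(0.294 − 0.0397) − 234/(0.294)²
  = 3200.9/0.25430 − 2707.2 = 12587 − 2707.2 = 9880 kPa
Z = PV_m/(RT) = (9880)(0.294)/((8.314)(385)) = 2904.7/3200.9 = 0.9075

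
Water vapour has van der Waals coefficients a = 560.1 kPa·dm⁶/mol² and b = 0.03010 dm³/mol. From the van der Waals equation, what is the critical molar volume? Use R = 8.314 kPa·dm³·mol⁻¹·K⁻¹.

V_m,c ≈ 0.09030 dm³/mol

For a van der Waals gas, V_m,c = 3b.
V_m,c = 3×0.03010 = 0.09030 dm³/mol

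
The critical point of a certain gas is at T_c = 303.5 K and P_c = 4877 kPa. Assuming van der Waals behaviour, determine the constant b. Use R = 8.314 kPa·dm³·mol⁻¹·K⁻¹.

From T_c = 8a/(27Rb) and P_c = a/(27b²): b = R T_c/(8 P_c).
b = (8.314)(303.5)/(8×4877) = 2523.3/39016 = 0.06467 dm³/mol

b ≈ 0.06467 dm³/mol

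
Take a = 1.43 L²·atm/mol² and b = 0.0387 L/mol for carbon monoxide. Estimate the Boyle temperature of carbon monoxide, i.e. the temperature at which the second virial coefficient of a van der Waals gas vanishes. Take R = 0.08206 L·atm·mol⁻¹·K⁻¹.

For a van der Waals gas the second virial coefficient B₂ = b − a/(RT) vanishes at T_B = a/(Rb).
T_B = 1.43/(0.08206×0.0387) = 1.43/0.0031757 = 450.3 K

T_B ≈ 450.3 K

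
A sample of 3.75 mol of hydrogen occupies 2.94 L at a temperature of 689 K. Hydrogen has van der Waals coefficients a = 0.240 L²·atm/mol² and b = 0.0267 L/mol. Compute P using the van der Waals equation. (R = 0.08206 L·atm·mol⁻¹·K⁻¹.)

P = nRT/(V − nb) − a n²/V²
nRT/(V − nb) = (3.75)(0.08206)(689)/(2.94 − 3.75×0.0267) = 212.02/2.8399 = 74.658 atm
a n²/V² = (0.240)(3.75)²/(2.94)² = 0.39046 atm
P = 74.658 − 0.39046 = 74.27 atm

P ≈ 74.27 atm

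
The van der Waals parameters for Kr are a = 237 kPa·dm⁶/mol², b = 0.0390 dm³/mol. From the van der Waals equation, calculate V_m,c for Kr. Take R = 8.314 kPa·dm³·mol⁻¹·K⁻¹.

For a van der Waals gas, V_m,c = 3b.
V_m,c = 3×0.0390 = 0.1170 dm³/mol

V_m,c ≈ 0.1170 dm³/mol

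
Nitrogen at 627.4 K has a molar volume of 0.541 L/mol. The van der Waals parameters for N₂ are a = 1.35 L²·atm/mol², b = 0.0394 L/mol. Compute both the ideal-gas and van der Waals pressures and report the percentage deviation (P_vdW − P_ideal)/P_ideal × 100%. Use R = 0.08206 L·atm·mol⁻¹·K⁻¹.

Ideal: P_ideal = RT/V_m = (0.08206)(627.4)/0.541 = 95.1653 atm
vdW: P = RT/(V_m − b) − a/V_m² = 51.4844/0.501600 − 1.35/0.292681 = 102.640 − 4.61253 = 98.027 atm
% deviation = (98.027 − 95.1653)/95.1653 × 100% = 3.01%

3.01 %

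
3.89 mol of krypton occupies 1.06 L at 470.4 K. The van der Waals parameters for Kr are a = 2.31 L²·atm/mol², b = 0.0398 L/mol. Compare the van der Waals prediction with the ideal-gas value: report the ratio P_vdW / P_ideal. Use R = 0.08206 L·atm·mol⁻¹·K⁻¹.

P_vdW / P_ideal ≈ 0.9514

Ideal: P_ideal = nRT/V = (3.89)(0.08206)(470.4)/1.06 = 141.658 atm
vdW: P = nRT/(V − nb) − a n²/V² = 150.158/0.905178 − 34.9552/1.12360 = 165.888 − 31.1100 = 134.778 atm
Ratio = 134.778/141.658 = 0.9514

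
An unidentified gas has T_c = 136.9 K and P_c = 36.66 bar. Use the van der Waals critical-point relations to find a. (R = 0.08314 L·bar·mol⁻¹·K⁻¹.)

a ≈ 1.491 L²·bar/mol²

From T_c = 8a/(27Rb) and P_c = a/(27b²): a = 27 R² T_c²/(64 P_c).
a = 27×(0.08314)²×(136.9)²/(64×36.66) = 3497.8/2346.2 = 1.491 L²·bar/mol²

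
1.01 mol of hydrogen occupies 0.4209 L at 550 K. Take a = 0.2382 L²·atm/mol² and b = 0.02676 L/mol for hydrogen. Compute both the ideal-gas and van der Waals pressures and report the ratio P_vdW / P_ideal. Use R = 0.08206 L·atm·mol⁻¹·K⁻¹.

P_vdW / P_ideal ≈ 1.056

Ideal: P_ideal = nRT/V = (1.01)(0.08206)(550)/0.4209 = 108.302 atm
vdW: P = nRT/(V − nb) − a n²/V² = 45.5843/0.393872 − 0.242988/0.177157 = 115.734 − 1.37160 = 114.362 atm
Ratio = 114.362/108.302 = 1.056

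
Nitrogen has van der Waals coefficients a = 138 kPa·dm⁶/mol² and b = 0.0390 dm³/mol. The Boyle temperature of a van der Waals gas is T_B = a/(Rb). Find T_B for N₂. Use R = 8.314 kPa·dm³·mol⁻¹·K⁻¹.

For a van der Waals gas the second virial coefficient B₂ = b − a/(RT) vanishes at T_B = a/(Rb).
T_B = 138/(8.314×0.0390) = 138/0.32425 = 425.6 K

T_B ≈ 425.6 K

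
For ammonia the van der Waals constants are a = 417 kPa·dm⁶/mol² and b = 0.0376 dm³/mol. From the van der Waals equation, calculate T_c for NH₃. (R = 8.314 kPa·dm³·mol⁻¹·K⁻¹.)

T_c ≈ 395.2 K

For a van der Waals gas, T_c = 8a/(27Rb).
T_c = 8×417/(27×8.314×0.0376) = 3336.0/8.4404 = 395.2 K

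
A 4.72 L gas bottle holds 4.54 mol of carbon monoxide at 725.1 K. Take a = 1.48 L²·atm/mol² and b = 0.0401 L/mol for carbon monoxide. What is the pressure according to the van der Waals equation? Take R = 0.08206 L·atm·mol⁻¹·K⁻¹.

P ≈ 58.16 atm

P = nRT/(V − nb) − a n²/V²
nRT/(V − nb) = (4.54)(0.08206)(725.1)/(4.72 − 4.54×0.0401) = 270.14/4.5379 = 59.530 atm
a n²/V² = (1.48)(4.54)²/(4.72)² = 1.3693 atm
P = 59.530 − 1.3693 = 58.16 atm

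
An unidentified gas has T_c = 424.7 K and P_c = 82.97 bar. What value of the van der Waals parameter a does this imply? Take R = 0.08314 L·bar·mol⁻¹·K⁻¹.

From T_c = 8a/(27Rb) and P_c = a/(27b²): a = 27 R² T_c²/(64 P_c).
a = 27×(0.08314)²×(424.7)²/(64×82.97) = 33663/5310.1 = 6.339 L²·bar/mol²

a ≈ 6.339 L²·bar/mol²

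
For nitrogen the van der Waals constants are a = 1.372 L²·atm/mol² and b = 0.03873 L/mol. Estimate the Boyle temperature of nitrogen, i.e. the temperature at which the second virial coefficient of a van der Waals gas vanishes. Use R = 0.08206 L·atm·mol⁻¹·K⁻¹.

T_B ≈ 431.7 K

For a van der Waals gas the second virial coefficient B₂ = b − a/(RT) vanishes at T_B = a/(Rb).
T_B = 1.372/(0.08206×0.03873) = 1.372/0.0031782 = 431.7 K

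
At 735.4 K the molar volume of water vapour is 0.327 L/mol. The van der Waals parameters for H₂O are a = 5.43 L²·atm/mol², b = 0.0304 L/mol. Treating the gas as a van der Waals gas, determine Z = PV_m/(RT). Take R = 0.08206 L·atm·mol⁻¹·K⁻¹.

P = RT/(V_m − b) − a/V_m² = (0.08206)(735.4)/(0.327 − 0.0304) − 5.43/(0.327)²
  = 60.347/0.29660 − 50.781 = 203.46 − 50.781 = 152.68 atm
Z = PV_m/(RT) = (152.68)(0.327)/((0.08206)(735.4)) = 49.926/60.347 = 0.8273

Z ≈ 0.8273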